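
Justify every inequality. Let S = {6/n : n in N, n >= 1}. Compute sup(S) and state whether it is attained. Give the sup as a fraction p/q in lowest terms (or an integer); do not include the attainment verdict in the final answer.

Analysis:
- Values: 6, 3, 2, 3/2, ... strictly decreasing.
- The maximum is 6 (n=1); sup = 6 (attained).
- The set is bounded below by 0; 6/n -> 0 so 0 is the greatest lower bound.
- 0 is not in the set, so inf = 0 is not attained.
Conclusion: sup(S) = 6, attained in S.

6


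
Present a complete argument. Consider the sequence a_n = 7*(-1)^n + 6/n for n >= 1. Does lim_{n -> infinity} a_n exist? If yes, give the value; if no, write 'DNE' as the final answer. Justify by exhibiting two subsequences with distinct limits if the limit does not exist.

Examine the behaviour of a_n along subsequences.
a_{2k} = 7 + 6/(2k) -> 7. a_{2k+1} = -7 + 6/(2k+1) -> -7.
Since these two subsequential limits are 7 and -7, distinct, the full sequence cannot converge (a convergent sequence has all subsequences tending to the same limit). So lim a_n does not exist.

DNE


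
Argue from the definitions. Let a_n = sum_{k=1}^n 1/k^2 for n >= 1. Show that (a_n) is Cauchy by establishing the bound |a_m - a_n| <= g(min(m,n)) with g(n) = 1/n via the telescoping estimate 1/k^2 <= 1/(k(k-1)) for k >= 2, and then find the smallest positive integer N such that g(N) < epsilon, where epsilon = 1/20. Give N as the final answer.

For m > n >= 1: |a_m - a_n| = sum_{k=n+1}^m 1/k^2.
Use 1/k^2 <= 1/(k(k-1)) = 1/(k-1) - 1/k for k >= 2:
sum_{k=n+1}^m 1/k^2 <= sum_{k=n+1}^m (1/(k-1) - 1/k) = 1/n - 1/m <= 1/n.
By symmetry the same bound holds with n,m swapped, so |a_m - a_n| <= 1/min(m,n) = g(min(m,n)). Since g(n) -> 0, (a_n) is Cauchy.
Now solve g(N) < 1/20: 1/N < 1/20 <=> N > 1/(1/20) = 20.
The smallest integer strictly greater than 20 is N = 21.
Check: g(21) = 1/21 < 1/20; g(20) = 1/20 >= 1/20. So N = 21.

21


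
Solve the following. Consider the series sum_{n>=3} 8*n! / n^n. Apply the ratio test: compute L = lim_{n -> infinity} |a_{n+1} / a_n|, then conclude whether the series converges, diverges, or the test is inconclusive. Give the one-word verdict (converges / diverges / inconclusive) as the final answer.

Let a_n denote the general term. Form the ratio a_{n+1}/a_n and simplify:
a_{n+1}/a_n = (n/(n + 1))^n
Take the limit as n -> infinity: L = exp(-1).
Since L = exp(-1) < 1, the ratio test implies the series converges.

converges


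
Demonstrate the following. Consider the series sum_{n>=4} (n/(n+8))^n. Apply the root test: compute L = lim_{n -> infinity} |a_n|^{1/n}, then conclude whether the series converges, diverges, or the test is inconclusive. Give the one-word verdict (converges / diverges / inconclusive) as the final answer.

Let a_n denote the general term. Form |a_n|^(1/n) and simplify:
|a_n|^(1/n) = n/(n + 8)
Take the limit as n -> infinity: L = 1.
Since L = 1, the root test is inconclusive. (In fact a_n = (n/(n+8))^n -> e^(-8) != 0, so the nth-term test shows divergence; but the root test itself gives no conclusion.)

inconclusive


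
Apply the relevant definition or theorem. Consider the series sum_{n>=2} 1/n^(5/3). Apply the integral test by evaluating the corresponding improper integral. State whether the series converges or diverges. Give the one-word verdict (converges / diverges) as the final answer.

Let f(x) = x^(-5/3). Then f is positive, continuous, and decreasing on [2, infinity), so the integral test applies.
Compute the improper integral int_{2}^infinity f(x) dx:
  antiderivative F(x) = -3/(2*x^(2/3)).
  As x -> infinity, F(x) -> 0 (since p = 5/3 > 1).
  So int = F(infinity) - F(2) = 0 - (-3*2^(1/3)/4) = 3*2^(1/3)/4.
  Finite, so by the integral test, the series converges.

converges


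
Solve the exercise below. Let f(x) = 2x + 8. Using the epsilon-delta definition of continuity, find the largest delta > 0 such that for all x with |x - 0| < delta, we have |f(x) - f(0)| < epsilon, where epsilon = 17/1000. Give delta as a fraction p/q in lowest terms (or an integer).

We compute f(0) = 2*(0) + 8 = 8.
|f(x) - f(0)| = |2x + 8 - (8)| = |2(x - 0)| = 2|x - 0|.
We need 2|x - 0| < 17/1000, i.e. |x - 0| < 17/1000 / 2 = 17/2000.
So any delta <= 17/2000 works. Conversely, if delta > 17/2000, then x = 0 + 17/2000 satisfies |x - 0| = 17/2000 < delta but |f(x) - f(0)| = 2 * 17/2000 = 17/1000, which is not < 17/1000; so no larger delta works.
Hence the largest such delta is 17/2000.

17/2000


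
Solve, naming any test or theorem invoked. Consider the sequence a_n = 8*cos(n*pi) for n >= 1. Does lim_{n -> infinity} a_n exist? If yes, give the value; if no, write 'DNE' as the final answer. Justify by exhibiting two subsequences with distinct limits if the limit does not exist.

Examine the behaviour of a_n along subsequences.
cos(n*pi) = (-1)^n, so a_n = 8*(-1)^n. a_{2k} = 8 -> 8. a_{2k+1} = -8 -> -8.
Since these two subsequential limits are 8 and -8, distinct, the full sequence cannot converge (a convergent sequence has all subsequences tending to the same limit). So lim a_n does not exist.

DNE


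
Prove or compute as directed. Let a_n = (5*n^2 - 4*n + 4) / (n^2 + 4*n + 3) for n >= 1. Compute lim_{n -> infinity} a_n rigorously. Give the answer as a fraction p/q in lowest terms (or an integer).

Divide numerator and denominator by n^2, the highest power:
numerator / n^2 = 5 - 4/n + 4/n^2
denominator / n^2 = 1 + 4/n + 3/n^2
As n -> infinity, all terms of the form c/n^k (k >= 1) tend to 0.
So numerator / n^2 -> 5 and denominator / n^2 -> 1.
Therefore lim a_n = 5.

5


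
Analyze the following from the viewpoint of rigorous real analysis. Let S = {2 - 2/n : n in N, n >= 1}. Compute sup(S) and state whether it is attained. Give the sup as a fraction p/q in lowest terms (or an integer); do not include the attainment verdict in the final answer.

Analysis:
- Values: 0, 1, 4/3, 3/2, ... strictly increasing.
- Minimum is 0 (n=1); inf = 0 (attained).
- 2 - 2/n -> 2 from below; sup = 2, not attained.
Conclusion: sup(S) = 2, not attained in S.

2


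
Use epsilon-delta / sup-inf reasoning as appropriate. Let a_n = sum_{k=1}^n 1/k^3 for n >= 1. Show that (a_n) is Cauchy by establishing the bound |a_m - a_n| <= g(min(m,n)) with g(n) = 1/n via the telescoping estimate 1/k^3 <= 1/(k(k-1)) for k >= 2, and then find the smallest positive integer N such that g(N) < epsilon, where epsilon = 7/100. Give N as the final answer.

For m > n >= 1: |a_m - a_n| = sum_{k=n+1}^m 1/k^3.
Use 1/k^3 <= 1/(k(k-1)) = 1/(k-1) - 1/k for k >= 2 (which holds since k^3 >= k^2 >= k(k-1) for k >= 2):
sum_{k=n+1}^m 1/k^3 <= sum_{k=n+1}^m (1/(k-1) - 1/k) = 1/n - 1/m <= 1/n.
By symmetry the same bound holds with n,m swapped, so |a_m - a_n| <= 1/min(m,n) = g(min(m,n)). Since g(n) -> 0, (a_n) is Cauchy.
Now solve g(N) < 7/100: 1/N < 7/100 <=> N > 1/(7/100) = 100/7.
The smallest integer strictly greater than 100/7 is N = 15.
Check: g(15) = 1/15 < 7/100; g(14) = 1/14 >= 7/100. So N = 15.

15


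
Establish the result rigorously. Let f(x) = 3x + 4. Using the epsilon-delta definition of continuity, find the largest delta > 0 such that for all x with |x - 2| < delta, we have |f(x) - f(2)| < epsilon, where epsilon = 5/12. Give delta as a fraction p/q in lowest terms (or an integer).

We compute f(2) = 3*(2) + 4 = 10.
|f(x) - f(2)| = |3x + 4 - (10)| = |3(x - 2)| = 3|x - 2|.
We need 3|x - 2| < 5/12, i.e. |x - 2| < 5/12 / 3 = 5/36.
So any delta <= 5/36 works. Conversely, if delta > 5/36, then x = 2 + 5/36 satisfies |x - 2| = 5/36 < delta but |f(x) - f(2)| = 3 * 5/36 = 5/12, which is not < 5/12; so no larger delta works.
Hence the largest such delta is 5/36.

5/36


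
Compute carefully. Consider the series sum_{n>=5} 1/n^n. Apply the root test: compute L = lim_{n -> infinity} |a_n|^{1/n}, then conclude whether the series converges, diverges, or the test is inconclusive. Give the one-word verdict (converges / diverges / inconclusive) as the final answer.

Let a_n denote the general term. Form |a_n|^(1/n) and simplify:
|a_n|^(1/n) = 1/n
Take the limit as n -> infinity: L = 0.
Since L = 0 < 1, the root test implies convergence.

converges


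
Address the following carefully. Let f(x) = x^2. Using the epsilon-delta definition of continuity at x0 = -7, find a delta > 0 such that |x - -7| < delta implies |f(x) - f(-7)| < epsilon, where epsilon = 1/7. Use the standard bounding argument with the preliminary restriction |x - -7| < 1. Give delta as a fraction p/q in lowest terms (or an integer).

Factor: |x^2 - (-7)^2| = |x - -7| * |x + -7|.
Impose |x - -7| < 1 first. Then |x + -7| = |(x - -7) + 2*(-7)| <= |x - -7| + 2*|-7| < 1 + 14 = 15.
So |x^2 - (-7)^2| < delta * 15.
We need delta * 15 <= 1/7, i.e. delta <= 1/7/15 = 1/105.
Since 1/105 < 1, this is tighter than 1; take delta = 1/105.
So delta = 1/105 works.

1/105


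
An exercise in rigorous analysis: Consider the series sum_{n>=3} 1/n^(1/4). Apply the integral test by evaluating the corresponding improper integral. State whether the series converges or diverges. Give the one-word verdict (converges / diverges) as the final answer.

Let f(x) = x^(-1/4). Then f is positive, continuous, and decreasing on [3, infinity), so the integral test applies.
Compute the improper integral int_{3}^infinity f(x) dx:
  antiderivative F(x) = 4*x^(3/4)/3.
  As x -> infinity, F(x) -> infinity (since p = 1/4 < 1).
  So the integral diverges. By the integral test, the series diverges.

diverges


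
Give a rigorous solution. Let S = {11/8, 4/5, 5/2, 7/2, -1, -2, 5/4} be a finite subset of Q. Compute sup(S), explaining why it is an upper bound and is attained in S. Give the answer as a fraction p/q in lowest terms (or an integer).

S is finite, so sup(S) = max(S).
Sorted decreasing:
7/2, 5/2, 11/8, 5/4, 4/5, -1, -2
The extremum is 7/2.
For every x in S, x <= 7/2. And 7/2 is in S, so it is attained.
Therefore sup(S) = 7/2.

7/2


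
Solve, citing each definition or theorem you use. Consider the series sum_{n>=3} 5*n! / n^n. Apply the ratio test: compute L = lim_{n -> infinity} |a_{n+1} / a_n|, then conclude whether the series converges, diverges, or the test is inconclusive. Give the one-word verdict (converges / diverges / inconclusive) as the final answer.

Let a_n denote the general term. Form the ratio a_{n+1}/a_n and simplify:
a_{n+1}/a_n = (n/(n + 1))^n
Take the limit as n -> infinity: L = exp(-1).
Since L = exp(-1) < 1, the ratio test implies the series converges.

converges


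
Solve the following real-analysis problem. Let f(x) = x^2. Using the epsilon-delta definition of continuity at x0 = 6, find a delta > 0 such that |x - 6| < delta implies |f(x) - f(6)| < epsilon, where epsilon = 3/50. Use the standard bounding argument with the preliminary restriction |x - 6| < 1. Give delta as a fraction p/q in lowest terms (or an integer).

Factor: |x^2 - (6)^2| = |x - 6| * |x + 6|.
Impose |x - 6| < 1 first. Then |x + 6| = |(x - 6) + 2*(6)| <= |x - 6| + 2*|6| < 1 + 12 = 13.
So |x^2 - (6)^2| < delta * 13.
We need delta * 13 <= 3/50, i.e. delta <= 3/50/13 = 3/650.
Since 3/650 < 1, this is tighter than 1; take delta = 3/650.
So delta = 3/650 works.

3/650


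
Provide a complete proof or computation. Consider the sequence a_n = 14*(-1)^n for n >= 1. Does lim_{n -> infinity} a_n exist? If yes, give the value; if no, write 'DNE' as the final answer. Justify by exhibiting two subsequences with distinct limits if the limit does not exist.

Examine the behaviour of a_n along subsequences.
Even-n subsequence a_{2k} = 14 -> 14. Odd-n subsequence a_{2k+1} = -14 -> -14.
Since these two subsequential limits are 14 and -14, distinct, the full sequence cannot converge (a convergent sequence has all subsequences tending to the same limit). So lim a_n does not exist.

DNE


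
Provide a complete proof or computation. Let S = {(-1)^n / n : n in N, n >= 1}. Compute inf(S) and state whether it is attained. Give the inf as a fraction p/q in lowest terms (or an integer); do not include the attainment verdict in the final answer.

Analysis:
- Values: -1, 1/2, -1/3, 1/4, -1/5, ...
- Positive terms (even n): 1/(2+0), 1/(4+0), ... decreasing -> max = 1/2 (n=2).
- Negative terms (odd n): -1/(1+0), -1/(3+0), ... increasing -> min = -1 (n=1).
- So sup = 1/2 (attained at n=2); inf = -1 (attained at n=1).
Conclusion: inf(S) = -1, attained in S.

-1


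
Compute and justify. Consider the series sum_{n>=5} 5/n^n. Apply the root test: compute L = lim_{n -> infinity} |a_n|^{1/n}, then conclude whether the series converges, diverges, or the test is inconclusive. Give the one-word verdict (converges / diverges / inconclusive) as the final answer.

Let a_n denote the general term. Form |a_n|^(1/n) and simplify:
|a_n|^(1/n) = 5^(1/n)/n
Take the limit as n -> infinity: L = 0.
Since L = 0 < 1, the root test implies convergence.

converges


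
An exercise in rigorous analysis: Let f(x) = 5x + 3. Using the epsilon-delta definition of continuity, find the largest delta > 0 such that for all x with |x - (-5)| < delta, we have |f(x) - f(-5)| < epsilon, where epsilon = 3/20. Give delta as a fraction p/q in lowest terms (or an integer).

We compute f(-5) = 5*(-5) + 3 = -22.
|f(x) - f(-5)| = |5x + 3 - (-22)| = |5(x - (-5))| = 5|x - (-5)|.
We need 5|x - (-5)| < 3/20, i.e. |x - (-5)| < 3/20 / 5 = 3/100.
So any delta <= 3/100 works. Conversely, if delta > 3/100, then x = -5 + 3/100 satisfies |x - (-5)| = 3/100 < delta but |f(x) - f(-5)| = 5 * 3/100 = 3/20, which is not < 3/20; so no larger delta works.
Hence the largest such delta is 3/100.

3/100


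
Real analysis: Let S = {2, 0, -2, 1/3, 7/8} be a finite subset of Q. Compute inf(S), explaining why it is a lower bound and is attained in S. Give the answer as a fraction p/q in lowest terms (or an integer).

S is finite, so inf(S) = min(S).
Sorted increasing:
-2, 0, 1/3, 7/8, 2
The extremum is -2.
For every x in S, x >= -2. And -2 is in S, so it is attained.
Therefore inf(S) = -2.

-2


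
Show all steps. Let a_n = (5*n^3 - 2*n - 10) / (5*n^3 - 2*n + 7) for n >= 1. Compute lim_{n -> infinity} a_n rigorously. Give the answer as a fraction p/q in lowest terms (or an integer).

Divide numerator and denominator by n^3, the highest power:
numerator / n^3 = 5 - 2/n^2 - 10/n^3
denominator / n^3 = 5 - 2/n^2 + 7/n^3
As n -> infinity, all terms of the form c/n^k (k >= 1) tend to 0.
So numerator / n^3 -> 5 and denominator / n^3 -> 5.
Therefore lim a_n = 1.

1


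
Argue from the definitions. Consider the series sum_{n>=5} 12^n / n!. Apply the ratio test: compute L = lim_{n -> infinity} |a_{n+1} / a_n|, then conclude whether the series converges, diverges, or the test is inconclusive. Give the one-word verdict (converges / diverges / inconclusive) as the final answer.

Let a_n denote the general term. Form the ratio a_{n+1}/a_n and simplify:
a_{n+1}/a_n = 12/(n + 1)
Take the limit as n -> infinity: L = 0.
Since L = 0 < 1, the ratio test implies the series converges.

converges


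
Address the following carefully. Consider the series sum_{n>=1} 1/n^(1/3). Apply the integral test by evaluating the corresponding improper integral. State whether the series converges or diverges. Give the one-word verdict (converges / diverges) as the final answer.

Let f(x) = x^(-1/3). Then f is positive, continuous, and decreasing on [1, infinity), so the integral test applies.
Compute the improper integral int_{1}^infinity f(x) dx:
  antiderivative F(x) = 3*x^(2/3)/2.
  As x -> infinity, F(x) -> infinity (since p = 1/3 < 1).
  So the integral diverges. By the integral test, the series diverges.

diverges


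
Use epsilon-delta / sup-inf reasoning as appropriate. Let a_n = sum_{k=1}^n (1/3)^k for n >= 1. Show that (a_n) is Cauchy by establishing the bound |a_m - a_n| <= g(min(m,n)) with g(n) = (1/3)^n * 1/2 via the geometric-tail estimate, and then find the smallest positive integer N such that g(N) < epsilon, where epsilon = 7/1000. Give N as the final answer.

For m > n >= 1: |a_m - a_n| = sum_{k=n+1}^m (1/3)^k < sum_{k=n+1}^infinity (1/3)^k = (1/3)^(n+1) / (1 - 1/3) = (1/3)^n * (1/3) * (3/2) = (1/3)^n * 1/2.
So g(n) = (1/3)^n / 2. Since g(n) -> 0, (a_n) is Cauchy.
Now solve g(N) < 7/1000: (1/3)^N / 2 < 7/1000 <=> 3^N > 1 / (2 * 7/1000) = 500/7.
Check powers of 3: 3^3 = 27 <= 500/7, 3^4 = 81 > 500/7.
So the smallest such N is 4. Check: g(4) = 1/(2 * 81) = 1/162 < 7/1000.

4


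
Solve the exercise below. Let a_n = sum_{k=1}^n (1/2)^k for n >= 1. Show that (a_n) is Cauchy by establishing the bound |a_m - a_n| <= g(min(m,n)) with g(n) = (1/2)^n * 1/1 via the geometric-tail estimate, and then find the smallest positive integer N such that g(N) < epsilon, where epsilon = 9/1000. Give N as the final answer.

For m > n >= 1: |a_m - a_n| = sum_{k=n+1}^m (1/2)^k < sum_{k=n+1}^infinity (1/2)^k = (1/2)^(n+1) / (1 - 1/2) = (1/2)^n * (1/2) * (2/1) = (1/2)^n * 1/1.
So g(n) = (1/2)^n / 1. Since g(n) -> 0, (a_n) is Cauchy.
Now solve g(N) < 9/1000: (1/2)^N / 1 < 9/1000 <=> 2^N > 1 / (1 * 9/1000) = 1000/9.
Check powers of 2: 2^6 = 64 <= 1000/9, 2^7 = 128 > 1000/9.
So the smallest such N is 7. Check: g(7) = 1/(1 * 128) = 1/128 < 9/1000.

7


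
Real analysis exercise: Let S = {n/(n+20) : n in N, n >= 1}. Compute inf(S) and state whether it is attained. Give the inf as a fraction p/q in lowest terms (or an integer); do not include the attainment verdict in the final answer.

Analysis:
- Values: 1/21, 1/11, 3/23, 1/6, ... strictly increasing.
- Minimum is 1/21 (n=1); inf = 1/21 (attained).
- n/(n+20) = 1 - 20/(n+20) -> 1 from below as n -> infinity, and never equals 1.
- So sup = 1 (not attained).
Conclusion: inf(S) = 1/21, attained in S.

1/21


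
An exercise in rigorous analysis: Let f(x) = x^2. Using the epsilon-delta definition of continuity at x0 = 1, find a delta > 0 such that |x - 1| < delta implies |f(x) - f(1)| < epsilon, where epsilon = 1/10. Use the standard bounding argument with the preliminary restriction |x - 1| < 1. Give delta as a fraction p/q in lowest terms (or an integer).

Factor: |x^2 - (1)^2| = |x - 1| * |x + 1|.
Impose |x - 1| < 1 first. Then |x + 1| = |(x - 1) + 2*(1)| <= |x - 1| + 2*|1| < 1 + 2 = 3.
So |x^2 - (1)^2| < delta * 3.
We need delta * 3 <= 1/10, i.e. delta <= 1/10/3 = 1/30.
Since 1/30 < 1, this is tighter than 1; take delta = 1/30.
So delta = 1/30 works.

1/30


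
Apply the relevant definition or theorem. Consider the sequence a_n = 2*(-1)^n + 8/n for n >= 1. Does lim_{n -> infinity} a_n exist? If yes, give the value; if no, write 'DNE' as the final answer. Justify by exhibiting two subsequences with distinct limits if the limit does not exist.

Examine the behaviour of a_n along subsequences.
a_{2k} = 2 + 8/(2k) -> 2. a_{2k+1} = -2 + 8/(2k+1) -> -2.
Since these two subsequential limits are 2 and -2, distinct, the full sequence cannot converge (a convergent sequence has all subsequences tending to the same limit). So lim a_n does not exist.

DNE


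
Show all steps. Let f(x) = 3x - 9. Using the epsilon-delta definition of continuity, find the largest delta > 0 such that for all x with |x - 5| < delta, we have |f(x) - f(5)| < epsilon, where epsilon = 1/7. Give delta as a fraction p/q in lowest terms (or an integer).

We compute f(5) = 3*(5) - 9 = 6.
|f(x) - f(5)| = |3x - 9 - (6)| = |3(x - 5)| = 3|x - 5|.
We need 3|x - 5| < 1/7, i.e. |x - 5| < 1/7 / 3 = 1/21.
So any delta <= 1/21 works. Conversely, if delta > 1/21, then x = 5 + 1/21 satisfies |x - 5| = 1/21 < delta but |f(x) - f(5)| = 3 * 1/21 = 1/7, which is not < 1/7; so no larger delta works.
Hence the largest such delta is 1/21.

1/21


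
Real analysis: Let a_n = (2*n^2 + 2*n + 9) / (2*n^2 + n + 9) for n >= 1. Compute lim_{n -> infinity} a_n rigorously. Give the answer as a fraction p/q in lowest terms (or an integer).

Divide numerator and denominator by n^2, the highest power:
numerator / n^2 = 2 + 2/n + 9/n^2
denominator / n^2 = 2 + 1/n + 9/n^2
As n -> infinity, all terms of the form c/n^k (k >= 1) tend to 0.
So numerator / n^2 -> 2 and denominator / n^2 -> 2.
Therefore lim a_n = 1.

1


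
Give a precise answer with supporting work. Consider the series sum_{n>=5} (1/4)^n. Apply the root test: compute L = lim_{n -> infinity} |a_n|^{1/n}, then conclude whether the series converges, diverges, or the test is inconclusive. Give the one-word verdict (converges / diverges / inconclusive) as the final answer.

Let a_n denote the general term. Form |a_n|^(1/n) and simplify:
|a_n|^(1/n) = 1/4
Take the limit as n -> infinity: L = 1/4.
Since L = 1/4 < 1, the root test implies convergence.

converges


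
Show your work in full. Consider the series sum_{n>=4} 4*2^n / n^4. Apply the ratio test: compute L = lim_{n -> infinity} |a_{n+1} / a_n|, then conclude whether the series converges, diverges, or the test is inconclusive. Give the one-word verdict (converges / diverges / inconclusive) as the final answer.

Let a_n denote the general term. Form the ratio a_{n+1}/a_n and simplify:
a_{n+1}/a_n = 2*n^4/(n + 1)^4
Take the limit as n -> infinity: L = 2.
Since L = 2 > 1 (or L = infinity), the ratio test implies the series diverges.

diverges


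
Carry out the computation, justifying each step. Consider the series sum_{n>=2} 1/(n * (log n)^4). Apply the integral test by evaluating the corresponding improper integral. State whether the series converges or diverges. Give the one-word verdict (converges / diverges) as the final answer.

Let f(x) = 1/(x*log(x)^4). Then f is positive, continuous, and decreasing on [2, infinity), so the integral test applies.
Compute the improper integral int_{2}^infinity f(x) dx:
  antiderivative F(x) = -1/(3*log(x)^3).
  F(x) -> 0 as x -> infinity.  int = 0 - F(2) = 1/(3*log(2)^3) < infinity. By the integral test, the series converges.

converges


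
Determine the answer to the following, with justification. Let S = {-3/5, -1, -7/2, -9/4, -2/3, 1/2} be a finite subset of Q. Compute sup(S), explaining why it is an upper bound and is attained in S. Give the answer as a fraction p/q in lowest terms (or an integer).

S is finite, so sup(S) = max(S).
Sorted decreasing:
1/2, -3/5, -2/3, -1, -9/4, -7/2
The extremum is 1/2.
For every x in S, x <= 1/2. And 1/2 is in S, so it is attained.
Therefore sup(S) = 1/2.

1/2


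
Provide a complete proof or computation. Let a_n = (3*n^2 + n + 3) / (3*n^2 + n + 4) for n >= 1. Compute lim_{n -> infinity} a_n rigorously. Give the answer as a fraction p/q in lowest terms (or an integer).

Divide numerator and denominator by n^2, the highest power:
numerator / n^2 = 3 + 1/n + 3/n^2
denominator / n^2 = 3 + 1/n + 4/n^2
As n -> infinity, all terms of the form c/n^k (k >= 1) tend to 0.
So numerator / n^2 -> 3 and denominator / n^2 -> 3.
Therefore lim a_n = 1.

1


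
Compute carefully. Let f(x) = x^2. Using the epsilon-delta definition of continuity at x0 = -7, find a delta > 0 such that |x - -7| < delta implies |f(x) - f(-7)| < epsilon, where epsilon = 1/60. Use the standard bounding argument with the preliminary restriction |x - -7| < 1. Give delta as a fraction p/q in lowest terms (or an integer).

Factor: |x^2 - (-7)^2| = |x - -7| * |x + -7|.
Impose |x - -7| < 1 first. Then |x + -7| = |(x - -7) + 2*(-7)| <= |x - -7| + 2*|-7| < 1 + 14 = 15.
So |x^2 - (-7)^2| < delta * 15.
We need delta * 15 <= 1/60, i.e. delta <= 1/60/15 = 1/900.
Since 1/900 < 1, this is tighter than 1; take delta = 1/900.
So delta = 1/900 works.

1/900


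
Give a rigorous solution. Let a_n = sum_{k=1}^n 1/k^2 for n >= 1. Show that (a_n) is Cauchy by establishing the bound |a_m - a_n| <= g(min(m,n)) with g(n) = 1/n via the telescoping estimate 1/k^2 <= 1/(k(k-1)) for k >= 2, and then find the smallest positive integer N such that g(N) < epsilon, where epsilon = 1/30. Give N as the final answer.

For m > n >= 1: |a_m - a_n| = sum_{k=n+1}^m 1/k^2.
Use 1/k^2 <= 1/(k(k-1)) = 1/(k-1) - 1/k for k >= 2:
sum_{k=n+1}^m 1/k^2 <= sum_{k=n+1}^m (1/(k-1) - 1/k) = 1/n - 1/m <= 1/n.
By symmetry the same bound holds with n,m swapped, so |a_m - a_n| <= 1/min(m,n) = g(min(m,n)). Since g(n) -> 0, (a_n) is Cauchy.
Now solve g(N) < 1/30: 1/N < 1/30 <=> N > 1/(1/30) = 30.
The smallest integer strictly greater than 30 is N = 31.
Check: g(31) = 1/31 < 1/30; g(30) = 1/30 >= 1/30. So N = 31.

31


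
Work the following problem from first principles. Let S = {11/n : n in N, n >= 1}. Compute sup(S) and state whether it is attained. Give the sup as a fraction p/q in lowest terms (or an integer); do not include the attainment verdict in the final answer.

Analysis:
- Values: 11, 11/2, 11/3, 11/4, ... strictly decreasing.
- The maximum is 11 (n=1); sup = 11 (attained).
- The set is bounded below by 0; 11/n -> 0 so 0 is the greatest lower bound.
- 0 is not in the set, so inf = 0 is not attained.
Conclusion: sup(S) = 11, attained in S.

11


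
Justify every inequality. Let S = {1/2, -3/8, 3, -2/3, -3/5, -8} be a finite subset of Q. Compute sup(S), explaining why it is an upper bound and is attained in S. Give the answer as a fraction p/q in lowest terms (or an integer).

S is finite, so sup(S) = max(S).
Sorted decreasing:
3, 1/2, -3/8, -3/5, -2/3, -8
The extremum is 3.
For every x in S, x <= 3. And 3 is in S, so it is attained.
Therefore sup(S) = 3.

3


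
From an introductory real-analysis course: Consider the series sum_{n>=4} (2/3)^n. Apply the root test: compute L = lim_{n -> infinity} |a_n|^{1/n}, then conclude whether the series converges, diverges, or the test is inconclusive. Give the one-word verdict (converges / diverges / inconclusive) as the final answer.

Let a_n denote the general term. Form |a_n|^(1/n) and simplify:
|a_n|^(1/n) = 2/3
Take the limit as n -> infinity: L = 2/3.
Since L = 2/3 < 1, the root test implies convergence.

converges


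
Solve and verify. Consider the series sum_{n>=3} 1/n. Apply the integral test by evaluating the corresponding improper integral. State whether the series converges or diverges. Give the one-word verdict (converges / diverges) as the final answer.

Let f(x) = 1/x. Then f is positive, continuous, and decreasing on [3, infinity), so the integral test applies.
Compute the improper integral int_{3}^infinity f(x) dx:
  antiderivative F(x) = log(x).
  As x -> infinity, log(x) -> infinity.
  So int = infinity - log(3) = infinity. By the integral test, the series diverges.

diverges


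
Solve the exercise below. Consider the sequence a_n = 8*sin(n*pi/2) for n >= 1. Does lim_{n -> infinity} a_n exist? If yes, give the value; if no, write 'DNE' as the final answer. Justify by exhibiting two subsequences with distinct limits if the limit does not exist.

Examine the behaviour of a_n along subsequences.
a_{4k+1} = 8*sin(pi/2 + 2k*pi) = 8 -> 8. a_{4k+3} = 8*sin(3pi/2 + 2k*pi) = -8 -> -8.
Since these two subsequential limits are 8 and -8, distinct, the full sequence cannot converge (a convergent sequence has all subsequences tending to the same limit). So lim a_n does not exist.

DNE


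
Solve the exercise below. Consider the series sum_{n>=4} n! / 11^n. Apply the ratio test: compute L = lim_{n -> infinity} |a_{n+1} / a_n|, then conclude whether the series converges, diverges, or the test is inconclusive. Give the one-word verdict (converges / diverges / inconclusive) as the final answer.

Let a_n denote the general term. Form the ratio a_{n+1}/a_n and simplify:
a_{n+1}/a_n = n/11 + 1/11
Take the limit as n -> infinity: L = infinity.
Since L = infinity > 1 (or L = infinity), the ratio test implies the series diverges.

diverges


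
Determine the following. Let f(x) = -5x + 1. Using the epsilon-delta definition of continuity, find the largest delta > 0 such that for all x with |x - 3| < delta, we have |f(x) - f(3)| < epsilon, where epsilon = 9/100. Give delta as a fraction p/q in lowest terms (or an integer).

We compute f(3) = -5*(3) + 1 = -14.
|f(x) - f(3)| = |-5x + 1 - (-14)| = |-5(x - 3)| = 5|x - 3|.
We need 5|x - 3| < 9/100, i.e. |x - 3| < 9/100 / 5 = 9/500.
So any delta <= 9/500 works. Conversely, if delta > 9/500, then x = 3 + 9/500 satisfies |x - 3| = 9/500 < delta but |f(x) - f(3)| = 5 * 9/500 = 9/100, which is not < 9/100; so no larger delta works.
Hence the largest such delta is 9/500.

9/500


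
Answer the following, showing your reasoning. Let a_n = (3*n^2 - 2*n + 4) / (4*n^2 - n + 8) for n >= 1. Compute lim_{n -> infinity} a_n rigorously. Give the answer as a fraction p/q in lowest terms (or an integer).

Divide numerator and denominator by n^2, the highest power:
numerator / n^2 = 3 - 2/n + 4/n^2
denominator / n^2 = 4 - 1/n + 8/n^2
As n -> infinity, all terms of the form c/n^k (k >= 1) tend to 0.
So numerator / n^2 -> 3 and denominator / n^2 -> 4.
Therefore lim a_n = 3/4.

3/4


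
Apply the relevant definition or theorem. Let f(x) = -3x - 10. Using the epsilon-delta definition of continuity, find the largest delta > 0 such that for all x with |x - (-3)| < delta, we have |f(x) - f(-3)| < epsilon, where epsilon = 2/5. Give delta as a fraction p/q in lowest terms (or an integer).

We compute f(-3) = -3*(-3) - 10 = -1.
|f(x) - f(-3)| = |-3x - 10 - (-1)| = |-3(x - (-3))| = 3|x - (-3)|.
We need 3|x - (-3)| < 2/5, i.e. |x - (-3)| < 2/5 / 3 = 2/15.
So any delta <= 2/15 works. Conversely, if delta > 2/15, then x = -3 + 2/15 satisfies |x - (-3)| = 2/15 < delta but |f(x) - f(-3)| = 3 * 2/15 = 2/5, which is not < 2/5; so no larger delta works.
Hence the largest such delta is 2/15.

2/15


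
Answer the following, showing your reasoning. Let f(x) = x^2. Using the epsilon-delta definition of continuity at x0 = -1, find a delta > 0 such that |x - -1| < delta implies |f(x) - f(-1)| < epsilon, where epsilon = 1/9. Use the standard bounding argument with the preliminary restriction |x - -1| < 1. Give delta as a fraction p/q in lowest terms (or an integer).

Factor: |x^2 - (-1)^2| = |x - -1| * |x + -1|.
Impose |x - -1| < 1 first. Then |x + -1| = |(x - -1) + 2*(-1)| <= |x - -1| + 2*|-1| < 1 + 2 = 3.
So |x^2 - (-1)^2| < delta * 3.
We need delta * 3 <= 1/9, i.e. delta <= 1/9/3 = 1/27.
Since 1/27 < 1, this is tighter than 1; take delta = 1/27.
So delta = 1/27 works.

1/27


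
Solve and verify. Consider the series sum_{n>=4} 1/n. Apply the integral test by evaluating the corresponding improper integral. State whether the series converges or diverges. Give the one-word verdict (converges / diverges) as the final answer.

Let f(x) = 1/x. Then f is positive, continuous, and decreasing on [4, infinity), so the integral test applies.
Compute the improper integral int_{4}^infinity f(x) dx:
  antiderivative F(x) = log(x).
  As x -> infinity, log(x) -> infinity.
  So int = infinity - log(4) = infinity. By the integral test, the series diverges.

diverges


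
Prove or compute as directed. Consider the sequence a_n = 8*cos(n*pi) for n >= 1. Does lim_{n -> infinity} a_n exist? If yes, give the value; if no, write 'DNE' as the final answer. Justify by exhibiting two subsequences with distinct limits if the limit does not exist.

Examine the behaviour of a_n along subsequences.
cos(n*pi) = (-1)^n, so a_n = 8*(-1)^n. a_{2k} = 8 -> 8. a_{2k+1} = -8 -> -8.
Since these two subsequential limits are 8 and -8, distinct, the full sequence cannot converge (a convergent sequence has all subsequences tending to the same limit). So lim a_n does not exist.

DNE


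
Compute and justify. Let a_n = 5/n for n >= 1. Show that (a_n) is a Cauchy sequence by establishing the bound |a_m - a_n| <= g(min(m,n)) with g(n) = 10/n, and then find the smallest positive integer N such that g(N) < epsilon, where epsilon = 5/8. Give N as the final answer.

For any m, n >= 1, by the triangle inequality:
|a_m - a_n| = |5/m - 5/n| <= 5*1/m + 5*1/n <= 10/min(m,n).
So g(n) = 10/n bounds the Cauchy difference. Since g(n) -> 0, (a_n) is Cauchy.
Now solve g(N) < 5/8: 10/N < 5/8 <=> N > 10 / (5/8) = 16.
The smallest integer strictly greater than 16 is N = 17.
Check: g(17) = 10/17 = 10/17 < 5/8; g(16) = 5/8 >= 5/8. So N = 17.

17


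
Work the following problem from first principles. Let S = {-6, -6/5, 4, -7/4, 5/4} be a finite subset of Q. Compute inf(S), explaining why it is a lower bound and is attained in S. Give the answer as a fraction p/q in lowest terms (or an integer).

S is finite, so inf(S) = min(S).
Sorted increasing:
-6, -7/4, -6/5, 5/4, 4
The extremum is -6.
For every x in S, x >= -6. And -6 is in S, so it is attained.
Therefore inf(S) = -6.

-6


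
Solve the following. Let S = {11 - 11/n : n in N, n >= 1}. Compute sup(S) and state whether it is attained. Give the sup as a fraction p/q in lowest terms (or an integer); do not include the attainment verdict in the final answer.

Analysis:
- Values: 0, 11/2, 22/3, 33/4, ... strictly increasing.
- Minimum is 0 (n=1); inf = 0 (attained).
- 11 - 11/n -> 11 from below; sup = 11, not attained.
Conclusion: sup(S) = 11, not attained in S.

11


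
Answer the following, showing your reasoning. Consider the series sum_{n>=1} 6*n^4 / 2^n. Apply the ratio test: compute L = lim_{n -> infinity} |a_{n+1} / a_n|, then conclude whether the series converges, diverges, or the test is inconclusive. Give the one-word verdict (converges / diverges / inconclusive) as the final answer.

Let a_n denote the general term. Form the ratio a_{n+1}/a_n and simplify:
a_{n+1}/a_n = (n + 1)^4/(2*n^4)
Take the limit as n -> infinity: L = 1/2.
Since L = 1/2 < 1, the ratio test implies the series converges.

converges


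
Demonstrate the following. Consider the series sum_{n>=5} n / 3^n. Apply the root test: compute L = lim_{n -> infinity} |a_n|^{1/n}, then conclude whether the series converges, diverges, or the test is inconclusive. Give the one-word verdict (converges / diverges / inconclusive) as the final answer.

Let a_n denote the general term. Form |a_n|^(1/n) and simplify:
|a_n|^(1/n) = n^(1/n)/3
Take the limit as n -> infinity: L = 1/3.
Since L = 1/3 < 1, the root test implies convergence.

converges


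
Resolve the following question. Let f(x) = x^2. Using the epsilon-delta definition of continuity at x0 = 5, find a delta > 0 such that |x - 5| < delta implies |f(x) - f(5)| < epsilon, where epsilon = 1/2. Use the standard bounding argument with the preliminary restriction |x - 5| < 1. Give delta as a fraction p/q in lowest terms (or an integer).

Factor: |x^2 - (5)^2| = |x - 5| * |x + 5|.
Impose |x - 5| < 1 first. Then |x + 5| = |(x - 5) + 2*(5)| <= |x - 5| + 2*|5| < 1 + 10 = 11.
So |x^2 - (5)^2| < delta * 11.
We need delta * 11 <= 1/2, i.e. delta <= 1/2/11 = 1/22.
Since 1/22 < 1, this is tighter than 1; take delta = 1/22.
So delta = 1/22 works.

1/22


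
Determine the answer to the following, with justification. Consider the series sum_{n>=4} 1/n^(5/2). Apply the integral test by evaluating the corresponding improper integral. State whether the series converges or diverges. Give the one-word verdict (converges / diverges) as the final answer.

Let f(x) = x^(-5/2). Then f is positive, continuous, and decreasing on [4, infinity), so the integral test applies.
Compute the improper integral int_{4}^infinity f(x) dx:
  antiderivative F(x) = -2/(3*x^(3/2)).
  As x -> infinity, F(x) -> 0 (since p = 5/2 > 1).
  So int = F(infinity) - F(4) = 0 - (-1/12) = 1/12.
  Finite, so by the integral test, the series converges.

converges


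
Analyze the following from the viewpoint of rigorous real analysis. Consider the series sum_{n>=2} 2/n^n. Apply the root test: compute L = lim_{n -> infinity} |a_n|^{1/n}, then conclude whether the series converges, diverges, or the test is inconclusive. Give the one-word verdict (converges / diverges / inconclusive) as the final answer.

Let a_n denote the general term. Form |a_n|^(1/n) and simplify:
|a_n|^(1/n) = 2^(1/n)/n
Take the limit as n -> infinity: L = 0.
Since L = 0 < 1, the root test implies convergence.

converges


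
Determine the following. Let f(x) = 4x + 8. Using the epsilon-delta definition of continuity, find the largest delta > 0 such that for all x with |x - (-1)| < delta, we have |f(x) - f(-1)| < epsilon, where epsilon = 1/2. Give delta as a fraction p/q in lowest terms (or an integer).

We compute f(-1) = 4*(-1) + 8 = 4.
|f(x) - f(-1)| = |4x + 8 - (4)| = |4(x - (-1))| = 4|x - (-1)|.
We need 4|x - (-1)| < 1/2, i.e. |x - (-1)| < 1/2 / 4 = 1/8.
So any delta <= 1/8 works. Conversely, if delta > 1/8, then x = -1 + 1/8 satisfies |x - (-1)| = 1/8 < delta but |f(x) - f(-1)| = 4 * 1/8 = 1/2, which is not < 1/2; so no larger delta works.
Hence the largest such delta is 1/8.

1/8


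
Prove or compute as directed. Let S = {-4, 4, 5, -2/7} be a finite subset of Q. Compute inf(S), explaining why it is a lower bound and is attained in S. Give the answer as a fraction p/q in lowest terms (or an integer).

S is finite, so inf(S) = min(S).
Sorted increasing:
-4, -2/7, 4, 5
The extremum is -4.
For every x in S, x >= -4. And -4 is in S, so it is attained.
Therefore inf(S) = -4.

-4


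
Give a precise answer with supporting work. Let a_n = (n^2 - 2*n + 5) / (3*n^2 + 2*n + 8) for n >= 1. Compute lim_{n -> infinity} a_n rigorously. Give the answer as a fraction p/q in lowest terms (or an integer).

Divide numerator and denominator by n^2, the highest power:
numerator / n^2 = 1 - 2/n + 5/n^2
denominator / n^2 = 3 + 2/n + 8/n^2
As n -> infinity, all terms of the form c/n^k (k >= 1) tend to 0.
So numerator / n^2 -> 1 and denominator / n^2 -> 3.
Therefore lim a_n = 1/3.

1/3


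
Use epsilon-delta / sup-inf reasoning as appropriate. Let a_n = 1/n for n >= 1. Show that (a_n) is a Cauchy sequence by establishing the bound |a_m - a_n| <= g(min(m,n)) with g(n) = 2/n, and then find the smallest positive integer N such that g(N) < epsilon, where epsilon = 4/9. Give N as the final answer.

For any m, n >= 1, by the triangle inequality:
|a_m - a_n| = |1/m - 1/n| <= 1/m + 1/n <= 2/min(m,n).
So g(n) = 2/n bounds the Cauchy difference. Since g(n) -> 0, (a_n) is Cauchy.
Now solve g(N) < 4/9: 2/N < 4/9 <=> N > 2 / (4/9) = 9/2.
The smallest integer strictly greater than 9/2 is N = 5.
Check: g(5) = 2/5 = 2/5 < 4/9; g(4) = 1/2 >= 4/9. So N = 5.

5


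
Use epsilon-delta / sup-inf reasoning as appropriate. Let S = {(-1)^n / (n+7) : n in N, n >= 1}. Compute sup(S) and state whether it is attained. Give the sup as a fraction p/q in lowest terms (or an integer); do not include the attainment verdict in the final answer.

Analysis:
- Values: -1/8, 1/9, -1/10, 1/11, -1/12, ...
- Positive terms (even n): 1/(2+7), 1/(4+7), ... decreasing -> max = 1/9 (n=2).
- Negative terms (odd n): -1/(1+7), -1/(3+7), ... increasing -> min = -1/8 (n=1).
- So sup = 1/9 (attained at n=2); inf = -1/8 (attained at n=1).
Conclusion: sup(S) = 1/9, attained in S.

1/9


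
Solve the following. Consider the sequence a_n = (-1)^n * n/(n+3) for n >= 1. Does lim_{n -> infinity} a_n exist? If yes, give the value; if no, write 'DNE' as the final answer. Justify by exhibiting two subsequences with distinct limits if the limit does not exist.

Examine the behaviour of a_n along subsequences.
a_{2k} = 2k/(2k+3) -> 1. a_{2k+1} = -(2k+1)/(2k+4) -> -1.
Since these two subsequential limits are 1 and -1, distinct, the full sequence cannot converge (a convergent sequence has all subsequences tending to the same limit). So lim a_n does not exist.

DNE


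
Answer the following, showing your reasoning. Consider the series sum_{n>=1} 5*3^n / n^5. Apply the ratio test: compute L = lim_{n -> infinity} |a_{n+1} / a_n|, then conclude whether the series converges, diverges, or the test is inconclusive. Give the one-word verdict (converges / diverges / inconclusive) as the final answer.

Let a_n denote the general term. Form the ratio a_{n+1}/a_n and simplify:
a_{n+1}/a_n = 3*n^5/(n + 1)^5
Take the limit as n -> infinity: L = 3.
Since L = 3 > 1 (or L = infinity), the ratio test implies the series diverges.

diverges


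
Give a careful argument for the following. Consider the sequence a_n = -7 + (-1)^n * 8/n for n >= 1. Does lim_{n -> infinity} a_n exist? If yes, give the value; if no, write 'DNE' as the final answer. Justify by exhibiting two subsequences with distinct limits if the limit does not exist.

Examine the behaviour of a_n along subsequences.
Even-n subsequence a_{2k} = -7 + 8/(2k) -> -7. Odd-n subsequence a_{2k+1} = -7 - 8/(2k+1) -> -7. Both tend to -7, which suggests the limit is -7; verify directly.
|a_n - (-7)| = |(-1)^n * 8/n| = 8/n for every n >= 1.
Given epsilon > 0, choose a positive integer N > 8/epsilon. Then for all n >= N, |a_n - (-7)| = 8/n <= 8/N < epsilon.
So by the definition of the limit, lim a_n exists and equals -7.

-7
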